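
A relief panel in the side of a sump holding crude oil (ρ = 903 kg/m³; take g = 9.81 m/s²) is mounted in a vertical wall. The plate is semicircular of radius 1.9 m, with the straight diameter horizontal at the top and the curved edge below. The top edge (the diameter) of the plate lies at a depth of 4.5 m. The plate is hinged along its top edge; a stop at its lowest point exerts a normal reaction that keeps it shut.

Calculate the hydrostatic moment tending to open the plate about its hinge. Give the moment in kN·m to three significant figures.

γ = ρg = 903 × 9.81 / 1000 = 8.85843 kN/m³.
The centroid of a semicircle lies 4r/(3π) = 0.806385 m from the diameter, here below the top edge, so the centroid depth is h_c = 4.5 + 0.806385 = 5.30638 m.
A = πr²/2 = π × 1.9²/2 = 5.67057 m².
Resultant F = γ·h_c·A = 8.85843 × 5.30638 × 5.67057 = 266.552 kN.
I_c = (π/8 − 8/(9π))·r⁴ = 0.109757 × 1.9⁴ = 1.43036 m⁴.
Centre of pressure: y_p = y_c + I_c/(y_c·A) = 5.30638 + 1.43036/(5.30638 × 5.67057) = 5.30638 + 0.0475357 = 5.35392 m along the plane.
The resultant acts 0.806385 + 0.0475357 = 0.853921 m (along the plate) below the hinge at the top edge, so the moment about the hinge is M = F × 0.853921 = 266.552 × 0.853921 = 227.614 kN·m.

M ≈ 228 kN·m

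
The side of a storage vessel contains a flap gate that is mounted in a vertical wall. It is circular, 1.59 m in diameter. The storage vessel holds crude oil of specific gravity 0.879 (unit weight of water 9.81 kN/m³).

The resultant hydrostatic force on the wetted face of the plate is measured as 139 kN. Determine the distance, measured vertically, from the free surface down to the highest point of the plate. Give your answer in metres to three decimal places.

γ = 0.879 × 9.81 = 8.62299 kN/m³.
A = π(0.795)² = 1.98557 m².
From F = γ·h_c·A, the centroid depth is h_c = 139/(8.62299 × 1.98557) = 8.11842 m.
The centroid is at the centre, 0.795 m below the top of the plate, so the highest point sits at h_top = 8.11842 − 0.795 = 7.32342 m below the surface.

d_top ≈ 7.323 m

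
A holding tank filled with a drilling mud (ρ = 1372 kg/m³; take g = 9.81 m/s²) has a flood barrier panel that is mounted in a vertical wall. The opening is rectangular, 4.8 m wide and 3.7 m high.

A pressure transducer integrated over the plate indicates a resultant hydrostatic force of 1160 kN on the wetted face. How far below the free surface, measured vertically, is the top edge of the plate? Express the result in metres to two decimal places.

γ = ρg = 1372 × 9.81 / 1000 = 13.45932 kN/m³.
A = 4.8 × 3.7 = 17.76 m².
From F = γ·h_c·A, the centroid depth is h_c = 1160/(13.45932 × 17.76) = 4.85279 m.
The centroid lies 3.7/2 = 1.85 m below the top edge, so the top edge sits at h_top = 4.85279 − 1.85 = 3.00279 m below the surface.

d_top ≈ 3.00 m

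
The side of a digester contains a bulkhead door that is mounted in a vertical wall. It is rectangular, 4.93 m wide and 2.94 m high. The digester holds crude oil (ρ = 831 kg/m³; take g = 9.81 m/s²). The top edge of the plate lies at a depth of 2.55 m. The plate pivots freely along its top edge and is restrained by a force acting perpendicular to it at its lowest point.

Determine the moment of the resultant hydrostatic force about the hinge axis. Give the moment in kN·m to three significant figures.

M ≈ 783 kN·m

γ = ρg = 831 × 9.81 / 1000 = 8.15211 kN/m³.
The centroid lies 2.94/2 = 1.47 m below the top edge, so the centroid depth is h_c = 2.55 + 1.47 = 4.02 m.
A = 4.93 × 2.94 = 14.4942 m².
Resultant F = γ·h_c·A = 8.15211 × 4.02 × 14.4942 = 474.996 kN.
I_c = b·h³/12 = 4.93 × 2.94³/12 = 10.4402 m⁴.
Centre of pressure: y_p = y_c + I_c/(y_c·A) = 4.02 + 10.4402/(4.02 × 14.4942) = 4.02 + 0.17918 = 4.19918 m along the plane.
The resultant acts 1.47 + 0.17918 = 1.64918 m (along the plate) below the hinge at the top edge, so the moment about the hinge is M = F × 1.64918 = 474.996 × 1.64918 = 783.354 kN·m.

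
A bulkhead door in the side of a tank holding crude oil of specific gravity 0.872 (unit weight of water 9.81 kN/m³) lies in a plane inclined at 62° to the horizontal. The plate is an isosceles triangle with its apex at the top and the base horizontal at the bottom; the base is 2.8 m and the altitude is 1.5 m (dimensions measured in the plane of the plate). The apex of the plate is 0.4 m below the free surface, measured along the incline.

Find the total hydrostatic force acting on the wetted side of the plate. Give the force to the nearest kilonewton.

γ = 0.872 × 9.81 = 8.55432 kN/m³.
Let θ = 62° be the plate's angle to the horizontal; measure y along the incline from where the plane meets the free surface. Vertical depth h = y·sinθ with sinθ = 0.882948.
With the apex up, the centroid sits 2h/3 = 2 × 1.5/3 = 1 m below the apex, so y_c = 0.4 + 1 = 1.4 m and h_c = 1.4 × 0.882948 = 1.23613 m.
A = ½ × 2.8 × 1.5 = 2.1 m².
Resultant F = γ·h_c·A = 8.55432 × 1.23613 × 2.1 = 22.2059 kN.

F ≈ 22 kN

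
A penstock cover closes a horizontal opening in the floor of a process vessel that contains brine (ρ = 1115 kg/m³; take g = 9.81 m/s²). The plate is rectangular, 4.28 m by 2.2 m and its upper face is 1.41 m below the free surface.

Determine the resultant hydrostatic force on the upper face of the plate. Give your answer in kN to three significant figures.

F ≈ 145 kN

γ = ρg = 1115 × 9.81 / 1000 = 10.93815 kN/m³.
The plate is horizontal, so pressure is uniform at p = γ·h = 10.93815 × 1.41 = 15.4228 kN/m².
A = 4.28 × 2.2 = 9.416 m².
F = p·A = 15.4228 × 9.416 = 145.221 kN.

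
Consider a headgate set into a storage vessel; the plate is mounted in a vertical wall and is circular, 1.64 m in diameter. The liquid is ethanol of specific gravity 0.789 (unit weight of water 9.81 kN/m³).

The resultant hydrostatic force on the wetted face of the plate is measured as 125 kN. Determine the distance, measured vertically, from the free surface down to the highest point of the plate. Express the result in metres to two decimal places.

γ = 0.789 × 9.81 = 7.74009 kN/m³.
A = π(0.82)² = 2.11241 m².
From F = γ·h_c·A, the centroid depth is h_c = 125/(7.74009 × 2.11241) = 7.64515 m.
The centroid is at the centre, 0.82 m below the top of the plate, so the highest point sits at h_top = 7.64515 − 0.82 = 6.82515 m below the surface.

d_top ≈ 6.83 m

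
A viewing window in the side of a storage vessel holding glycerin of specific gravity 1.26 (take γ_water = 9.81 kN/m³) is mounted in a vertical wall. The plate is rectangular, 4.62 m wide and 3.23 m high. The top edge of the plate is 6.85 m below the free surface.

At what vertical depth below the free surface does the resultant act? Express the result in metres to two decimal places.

γ = 1.26 × 9.81 = 12.3606 kN/m³.
The centroid lies 3.23/2 = 1.615 m below the top edge, so the centroid depth is h_c = 6.85 + 1.615 = 8.465 m.
A = 4.62 × 3.23 = 14.9226 m².
Resultant F = γ·h_c·A = 12.3606 × 8.465 × 14.9226 = 1561.39 kN.
I_c = b·h³/12 = 4.62 × 3.23³/12 = 12.9738 m⁴.
Centre of pressure: y_p = y_c + I_c/(y_c·A) = 8.465 + 12.9738/(8.465 × 14.9226) = 8.465 + 0.102706 = 8.56771 m along the plane.

h_p = 8.57 m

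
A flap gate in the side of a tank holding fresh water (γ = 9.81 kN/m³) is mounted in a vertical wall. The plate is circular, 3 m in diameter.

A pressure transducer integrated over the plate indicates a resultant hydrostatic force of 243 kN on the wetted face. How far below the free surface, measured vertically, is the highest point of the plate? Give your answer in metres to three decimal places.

d_top ≈ 2.004 m

γ = 9.81 kN/m³.
A = π(1.5)² = 7.06858 m².
From F = γ·h_c·A, the centroid depth is h_c = 243/(9.81 × 7.06858) = 3.50433 m.
The centroid is at the centre, 1.5 m below the top of the plate, so the highest point sits at h_top = 3.50433 − 1.5 = 2.00433 m below the surface.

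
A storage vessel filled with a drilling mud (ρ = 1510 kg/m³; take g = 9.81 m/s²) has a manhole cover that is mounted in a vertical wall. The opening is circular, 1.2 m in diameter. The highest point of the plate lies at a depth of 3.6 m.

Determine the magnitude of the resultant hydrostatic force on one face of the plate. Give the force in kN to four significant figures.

γ = ρg = 1510 × 9.81 / 1000 = 14.8131 kN/m³.
The centroid is at the centre, 0.6 m below the top of the plate, so the centroid depth is h_c = 3.6 + 0.6 = 4.2 m.
A = π(0.6)² = 1.13097 m².
Resultant F = γ·h_c·A = 14.8131 × 4.2 × 1.13097 = 70.3633 kN.

F ≈ 70.36 kN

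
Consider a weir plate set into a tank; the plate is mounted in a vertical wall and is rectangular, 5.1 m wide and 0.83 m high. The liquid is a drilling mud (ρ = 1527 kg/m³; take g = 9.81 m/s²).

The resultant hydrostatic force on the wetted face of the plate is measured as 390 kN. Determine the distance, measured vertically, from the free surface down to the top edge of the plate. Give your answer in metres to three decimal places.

γ = ρg = 1527 × 9.81 / 1000 = 14.97987 kN/m³.
A = 5.1 × 0.83 = 4.233 m².
From F = γ·h_c·A, the centroid depth is h_c = 390/(14.97987 × 4.233) = 6.15047 m.
The centroid lies 0.83/2 = 0.415 m below the top edge, so the top edge sits at h_top = 6.15047 − 0.415 = 5.73547 m below the surface.

d_top ≈ 5.735 m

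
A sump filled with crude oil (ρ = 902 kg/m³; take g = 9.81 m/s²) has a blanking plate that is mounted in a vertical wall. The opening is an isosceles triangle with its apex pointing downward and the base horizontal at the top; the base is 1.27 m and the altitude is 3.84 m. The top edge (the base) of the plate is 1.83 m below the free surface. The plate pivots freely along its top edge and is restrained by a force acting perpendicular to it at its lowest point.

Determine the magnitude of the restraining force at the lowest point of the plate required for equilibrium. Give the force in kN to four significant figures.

γ = ρg = 902 × 9.81 / 1000 = 8.84862 kN/m³.
With the apex down, the centroid sits h/3 = 3.84/3 = 1.28 m below the base (the top edge), so the centroid depth is h_c = 1.83 + 1.28 = 3.11 m.
A = ½ × 1.27 × 3.84 = 2.4384 m².
Resultant F = γ·h_c·A = 8.84862 × 3.11 × 2.4384 = 67.1028 kN.
I_c = b·h³/36 = 1.27 × 3.84³/36 = 1.99754 m⁴.
Centre of pressure: y_p = y_c + I_c/(y_c·A) = 3.11 + 1.99754/(3.11 × 2.4384) = 3.11 + 0.263409 = 3.37341 m along the plane.
The resultant acts 1.28 + 0.263409 = 1.54341 m (along the plate) below the hinge at the top edge, so the moment about the hinge is M = F × 1.54341 = 67.1028 × 1.54341 = 103.567 kN·m.
A normal force at the bottom, 3.84 m from the hinge, must supply this moment: P = 103.567/3.84 = 26.9706 kN.

P ≈ 26.97 kN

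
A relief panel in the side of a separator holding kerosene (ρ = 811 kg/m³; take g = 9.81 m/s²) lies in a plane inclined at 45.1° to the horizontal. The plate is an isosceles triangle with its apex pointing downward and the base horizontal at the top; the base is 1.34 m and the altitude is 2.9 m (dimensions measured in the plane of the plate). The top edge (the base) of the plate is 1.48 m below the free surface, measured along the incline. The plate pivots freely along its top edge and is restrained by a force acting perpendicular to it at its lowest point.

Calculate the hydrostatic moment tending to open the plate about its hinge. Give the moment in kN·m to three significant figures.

γ = ρg = 811 × 9.81 / 1000 = 7.95591 kN/m³.
Let θ = 45.1° be the plate's angle to the horizontal; measure y along the incline from where the plane meets the free surface. Vertical depth h = y·sinθ with sinθ = 0.708340.
With the apex down, the centroid sits h/3 = 2.9/3 = 0.966667 m below the base (the top edge), so y_c = 1.48 + 0.966667 = 2.44667 m and h_c = 2.44667 × 0.708340 = 1.73307 m.
A = ½ × 1.34 × 2.9 = 1.943 m².
Resultant F = γ·h_c·A = 7.95591 × 1.73307 × 1.943 = 26.7904 kN.
I_c = b·h³/36 = 1.34 × 2.9³/36 = 0.907813 m⁴.
Centre of pressure: y_p = y_c + I_c/(y_c·A) = 2.44667 + 0.907813/(2.44667 × 1.943) = 2.44667 + 0.190963 = 2.63763 m along the plane.
The resultant acts 0.966667 + 0.190963 = 1.15763 m (along the plate) below the hinge at the top edge, so the moment about the hinge is M = F × 1.15763 = 26.7904 × 1.15763 = 31.0134 kN·m.

M ≈ 31.0 kN·m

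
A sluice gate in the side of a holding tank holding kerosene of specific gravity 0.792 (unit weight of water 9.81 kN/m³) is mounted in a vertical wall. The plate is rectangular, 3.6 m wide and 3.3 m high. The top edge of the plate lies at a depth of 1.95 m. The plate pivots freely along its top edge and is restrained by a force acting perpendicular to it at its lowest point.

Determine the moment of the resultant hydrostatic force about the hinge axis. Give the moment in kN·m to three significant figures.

γ = 0.792 × 9.81 = 7.76952 kN/m³.
The centroid lies 3.3/2 = 1.65 m below the top edge, so the centroid depth is h_c = 1.95 + 1.65 = 3.6 m.
A = 3.6 × 3.3 = 11.88 m².
Resultant F = γ·h_c·A = 7.76952 × 3.6 × 11.88 = 332.287 kN.
I_c = b·h³/12 = 3.6 × 3.3³/12 = 10.7811 m⁴.
Centre of pressure: y_p = y_c + I_c/(y_c·A) = 3.6 + 10.7811/(3.6 × 11.88) = 3.6 + 0.252083 = 3.85208 m along the plane.
The resultant acts 1.65 + 0.252083 = 1.90208 m (along the plate) below the hinge at the top edge, so the moment about the hinge is M = F × 1.90208 = 332.287 × 1.90208 = 632.036 kN·m.

M ≈ 632 kN·m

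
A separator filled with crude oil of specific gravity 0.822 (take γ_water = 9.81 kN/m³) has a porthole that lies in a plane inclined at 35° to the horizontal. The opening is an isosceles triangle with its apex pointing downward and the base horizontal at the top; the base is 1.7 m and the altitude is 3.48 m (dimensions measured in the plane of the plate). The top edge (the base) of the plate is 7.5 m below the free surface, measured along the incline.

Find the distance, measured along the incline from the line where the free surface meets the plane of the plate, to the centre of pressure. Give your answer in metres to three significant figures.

γ = 0.822 × 9.81 = 8.06382 kN/m³.
Let θ = 35° be the plate's angle to the horizontal; measure y along the incline from where the plane meets the free surface. Vertical depth h = y·sinθ with sinθ = 0.573576.
With the apex down, the centroid sits h/3 = 3.48/3 = 1.16 m below the base (the top edge), so y_c = 7.5 + 1.16 = 8.66 m and h_c = 8.66 × 0.573576 = 4.96717 m.
A = ½ × 1.7 × 3.48 = 2.958 m².
Resultant F = γ·h_c·A = 8.06382 × 4.96717 × 2.958 = 118.481 kN.
I_c = b·h³/36 = 1.7 × 3.48³/36 = 1.99014 m⁴.
Centre of pressure: y_p = y_c + I_c/(y_c·A) = 8.66 + 1.99014/(8.66 × 2.958) = 8.66 + 0.0776904 = 8.73769 m along the plane.

y_p = 8.74 m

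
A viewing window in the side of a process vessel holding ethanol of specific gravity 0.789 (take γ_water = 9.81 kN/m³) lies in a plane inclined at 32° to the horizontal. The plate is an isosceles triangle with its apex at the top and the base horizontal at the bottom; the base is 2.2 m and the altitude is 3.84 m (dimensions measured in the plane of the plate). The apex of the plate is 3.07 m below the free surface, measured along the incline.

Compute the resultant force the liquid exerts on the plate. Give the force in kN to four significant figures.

F ≈ 97.54 kN

γ = 0.789 × 9.81 = 7.74009 kN/m³.
Let θ = 32° be the plate's angle to the horizontal; measure y along the incline from where the plane meets the free surface. Vertical depth h = y·sinθ with sinθ = 0.529919.
With the apex up, the centroid sits 2h/3 = 2 × 3.84/3 = 2.56 m below the apex, so y_c = 3.07 + 2.56 = 5.63 m and h_c = 5.63 × 0.529919 = 2.98344 m.
A = ½ × 2.2 × 3.84 = 4.224 m².
Resultant F = γ·h_c·A = 7.74009 × 2.98344 × 4.224 = 97.541 kN.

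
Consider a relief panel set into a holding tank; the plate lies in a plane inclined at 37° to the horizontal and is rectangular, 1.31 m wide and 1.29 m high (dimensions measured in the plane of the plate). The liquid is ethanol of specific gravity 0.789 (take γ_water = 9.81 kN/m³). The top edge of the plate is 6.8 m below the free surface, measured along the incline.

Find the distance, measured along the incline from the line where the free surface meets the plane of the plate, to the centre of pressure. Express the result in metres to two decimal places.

γ = 0.789 × 9.81 = 7.74009 kN/m³.
Let θ = 37° be the plate's angle to the horizontal; measure y along the incline from where the plane meets the free surface. Vertical depth h = y·sinθ with sinθ = 0.601815.
The centroid lies 1.29/2 = 0.645 m below the top edge, so y_c = 6.8 + 0.645 = 7.445 m and h_c = 7.445 × 0.601815 = 4.48051 m.
A = 1.31 × 1.29 = 1.6899 m².
Resultant F = γ·h_c·A = 7.74009 × 4.48051 × 1.6899 = 58.605 kN.
I_c = b·h³/12 = 1.31 × 1.29³/12 = 0.234347 m⁴.
Centre of pressure: y_p = y_c + I_c/(y_c·A) = 7.445 + 0.234347/(7.445 × 1.6899) = 7.445 + 0.0186266 = 7.46363 m along the plane.

y_p = 7.46 m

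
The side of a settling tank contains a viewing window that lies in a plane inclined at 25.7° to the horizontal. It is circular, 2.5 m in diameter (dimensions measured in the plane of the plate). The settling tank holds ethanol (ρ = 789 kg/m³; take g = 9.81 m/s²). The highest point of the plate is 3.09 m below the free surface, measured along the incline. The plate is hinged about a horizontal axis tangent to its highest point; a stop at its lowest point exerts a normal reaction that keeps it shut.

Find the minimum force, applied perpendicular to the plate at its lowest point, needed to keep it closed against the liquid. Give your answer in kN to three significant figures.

γ = ρg = 789 × 9.81 / 1000 = 7.74009 kN/m³.
Let θ = 25.7° be the plate's angle to the horizontal; measure y along the incline from where the plane meets the free surface. Vertical depth h = y·sinθ with sinθ = 0.433659.
The centroid is at the centre, 1.25 m below the top of the plate, so y_c = 3.09 + 1.25 = 4.34 m and h_c = 4.34 × 0.433659 = 1.88208 m.
A = π(1.25)² = 4.90874 m².
Resultant F = γ·h_c·A = 7.74009 × 1.88208 × 4.90874 = 71.5079 kN.
I_c = πr⁴/4 = π × 1.25⁴/4 = 1.91748 m⁴.
Centre of pressure: y_p = y_c + I_c/(y_c·A) = 4.34 + 1.91748/(4.34 × 4.90874) = 4.34 + 0.0900059 = 4.43001 m along the plane.
The resultant acts 1.25 + 0.0900059 = 1.34001 m (along the plate) below the hinge at the top edge, so the moment about the hinge is M = F × 1.34001 = 71.5079 × 1.34001 = 95.8213 kN·m.
A normal force at the bottom, 2.5 m from the hinge, must supply this moment: P = 95.8213/2.5 = 38.3285 kN.

P ≈ 38.3 kN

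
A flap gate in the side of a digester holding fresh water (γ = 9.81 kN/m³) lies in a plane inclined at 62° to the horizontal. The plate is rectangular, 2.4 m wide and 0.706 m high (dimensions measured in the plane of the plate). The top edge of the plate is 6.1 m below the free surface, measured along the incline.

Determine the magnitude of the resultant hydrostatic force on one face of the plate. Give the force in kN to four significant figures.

γ = 9.81 kN/m³.
Let θ = 62° be the plate's angle to the horizontal; measure y along the incline from where the plane meets the free surface. Vertical depth h = y·sinθ with sinθ = 0.882948.
The centroid lies 0.706/2 = 0.353 m below the top edge, so y_c = 6.1 + 0.353 = 6.453 m and h_c = 6.453 × 0.882948 = 5.69766 m.
A = 2.4 × 0.706 = 1.6944 m².
Resultant F = γ·h_c·A = 9.81 × 5.69766 × 1.6944 = 94.7069 kN.

F ≈ 94.71 kN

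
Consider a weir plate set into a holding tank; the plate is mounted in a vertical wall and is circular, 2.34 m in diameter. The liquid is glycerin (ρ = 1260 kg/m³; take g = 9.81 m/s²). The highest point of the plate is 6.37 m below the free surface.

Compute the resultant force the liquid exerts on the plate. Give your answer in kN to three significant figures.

γ = ρg = 1260 × 9.81 / 1000 = 12.3606 kN/m³.
The centroid is at the centre, 1.17 m below the top of the plate, so the centroid depth is h_c = 6.37 + 1.17 = 7.54 m.
A = π(1.17)² = 4.30053 m².
Resultant F = γ·h_c·A = 12.3606 × 7.54 × 4.30053 = 400.805 kN.

F ≈ 401 kN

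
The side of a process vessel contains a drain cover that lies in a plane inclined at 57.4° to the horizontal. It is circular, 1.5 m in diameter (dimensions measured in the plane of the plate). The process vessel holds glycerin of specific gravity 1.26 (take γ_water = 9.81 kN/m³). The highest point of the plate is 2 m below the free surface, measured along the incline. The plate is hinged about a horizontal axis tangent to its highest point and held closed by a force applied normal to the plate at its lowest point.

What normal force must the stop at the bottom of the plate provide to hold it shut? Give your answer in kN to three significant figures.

γ = 1.26 × 9.81 = 12.3606 kN/m³.
Let θ = 57.4° be the plate's angle to the horizontal; measure y along the incline from where the plane meets the free surface. Vertical depth h = y·sinθ with sinθ = 0.842452.
The centroid is at the centre, 0.75 m below the top of the plate, so y_c = 2 + 0.75 = 2.75 m and h_c = 2.75 × 0.842452 = 2.31674 m.
A = π(0.75)² = 1.76715 m².
Resultant F = γ·h_c·A = 12.3606 × 2.31674 × 1.76715 = 50.6046 kN.
I_c = πr⁴/4 = π × 0.75⁴/4 = 0.248505 m⁴.
Centre of pressure: y_p = y_c + I_c/(y_c·A) = 2.75 + 0.248505/(2.75 × 1.76715) = 2.75 + 0.0511363 = 2.80114 m along the plane.
The resultant acts 0.75 + 0.0511363 = 0.801136 m (along the plate) below the hinge at the top edge, so the moment about the hinge is M = F × 0.801136 = 50.6046 × 0.801136 = 40.5412 kN·m.
A normal force at the bottom, 1.5 m from the hinge, must supply this moment: P = 40.5412/1.5 = 27.0275 kN.

P ≈ 27.0 kN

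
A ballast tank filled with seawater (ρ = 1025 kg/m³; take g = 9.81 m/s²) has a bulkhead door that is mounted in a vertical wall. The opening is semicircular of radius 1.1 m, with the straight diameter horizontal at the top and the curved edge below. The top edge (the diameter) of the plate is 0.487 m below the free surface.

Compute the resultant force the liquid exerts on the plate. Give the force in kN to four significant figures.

F ≈ 18.23 kN

γ = ρg = 1025 × 9.81 / 1000 = 10.05525 kN/m³.
The centroid of a semicircle lies 4r/(3π) = 0.466854 m from the diameter, here below the top edge, so the centroid depth is h_c = 0.487 + 0.466854 = 0.953854 m.
A = πr²/2 = π × 1.1²/2 = 1.90066 m².
Resultant F = γ·h_c·A = 10.05525 × 0.953854 × 1.90066 = 18.2297 kN.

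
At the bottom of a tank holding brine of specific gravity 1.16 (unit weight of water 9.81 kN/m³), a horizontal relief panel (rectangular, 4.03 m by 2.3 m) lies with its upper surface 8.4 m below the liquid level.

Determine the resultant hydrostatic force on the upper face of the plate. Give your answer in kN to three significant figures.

γ = 1.16 × 9.81 = 11.3796 kN/m³.
The plate is horizontal, so pressure is uniform at p = γ·h = 11.3796 × 8.4 = 95.5886 kN/m².
A = 4.03 × 2.3 = 9.269 m².
F = p·A = 95.5886 × 9.269 = 886.011 kN.

F ≈ 886 kN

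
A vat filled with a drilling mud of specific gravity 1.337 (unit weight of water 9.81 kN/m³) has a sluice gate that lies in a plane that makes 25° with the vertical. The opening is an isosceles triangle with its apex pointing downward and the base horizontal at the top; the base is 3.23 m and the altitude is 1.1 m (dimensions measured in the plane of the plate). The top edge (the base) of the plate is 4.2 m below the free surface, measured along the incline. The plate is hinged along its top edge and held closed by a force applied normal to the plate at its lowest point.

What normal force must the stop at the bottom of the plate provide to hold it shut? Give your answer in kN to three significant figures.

P ≈ 33.4 kN

γ = 1.337 × 9.81 = 13.11597 kN/m³.
The plate makes 25° with the vertical, i.e. θ = 90° − 25° = 65° to the horizontal. Measuring y along the incline from the free-surface line, vertical depth h = y·sinθ with sinθ = 0.906308.
With the apex down, the centroid sits h/3 = 1.1/3 = 0.366667 m below the base (the top edge), so y_c = 4.2 + 0.366667 = 4.56667 m and h_c = 4.56667 × 0.906308 = 4.13881 m.
A = ½ × 3.23 × 1.1 = 1.7765 m².
Resultant F = γ·h_c·A = 13.11597 × 4.13881 × 1.7765 = 96.4364 kN.
I_c = b·h³/36 = 3.23 × 1.1³/36 = 0.11942 m⁴.
Centre of pressure: y_p = y_c + I_c/(y_c·A) = 4.56667 + 0.11942/(4.56667 × 1.7765) = 4.56667 + 0.0147201 = 4.58139 m along the plane.
The resultant acts 0.366667 + 0.0147201 = 0.381387 m (along the plate) below the hinge at the top edge, so the moment about the hinge is M = F × 0.381387 = 96.4364 × 0.381387 = 36.7796 kN·m.
A normal force at the bottom, 1.1 m from the hinge, must supply this moment: P = 36.7796/1.1 = 33.436 kN.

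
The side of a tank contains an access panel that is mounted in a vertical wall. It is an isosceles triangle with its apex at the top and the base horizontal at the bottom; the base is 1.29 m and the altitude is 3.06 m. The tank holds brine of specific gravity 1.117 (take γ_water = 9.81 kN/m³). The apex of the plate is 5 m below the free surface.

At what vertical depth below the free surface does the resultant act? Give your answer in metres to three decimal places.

h_p = 7.114 m

γ = 1.117 × 9.81 = 10.95777 kN/m³.
With the apex up, the centroid sits 2h/3 = 2 × 3.06/3 = 2.04 m below the apex, so the centroid depth is h_c = 5 + 2.04 = 7.04 m.
A = ½ × 1.29 × 3.06 = 1.9737 m².
Resultant F = γ·h_c·A = 10.95777 × 7.04 × 1.9737 = 152.257 kN.
I_c = b·h³/36 = 1.29 × 3.06³/36 = 1.02672 m⁴.
Centre of pressure: y_p = y_c + I_c/(y_c·A) = 7.04 + 1.02672/(7.04 × 1.9737) = 7.04 + 0.0738921 = 7.11389 m along the plane.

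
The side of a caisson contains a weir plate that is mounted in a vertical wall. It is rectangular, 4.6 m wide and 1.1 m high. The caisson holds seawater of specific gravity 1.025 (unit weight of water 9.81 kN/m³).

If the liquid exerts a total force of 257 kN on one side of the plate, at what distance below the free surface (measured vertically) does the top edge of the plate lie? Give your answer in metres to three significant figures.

d_top ≈ 4.50 m

γ = 1.025 × 9.81 = 10.05525 kN/m³.
A = 4.6 × 1.1 = 5.06 m².
From F = γ·h_c·A, the centroid depth is h_c = 257/(10.05525 × 5.06) = 5.05114 m.
The centroid lies 1.1/2 = 0.55 m below the top edge, so the top edge sits at h_top = 5.05114 − 0.55 = 4.50114 m below the surface.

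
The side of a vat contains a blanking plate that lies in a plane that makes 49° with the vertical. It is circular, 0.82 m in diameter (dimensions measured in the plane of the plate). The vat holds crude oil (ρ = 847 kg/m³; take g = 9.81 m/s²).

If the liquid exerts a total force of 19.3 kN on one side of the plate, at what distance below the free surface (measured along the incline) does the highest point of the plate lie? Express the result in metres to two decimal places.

γ = ρg = 847 × 9.81 / 1000 = 8.30907 kN/m³.
A = π(0.41)² = 0.528102 m².
From F = γ·h_c·A, the centroid depth is h_c = 19.3/(8.30907 × 0.528102) = 4.39832 m.
The plate makes 49° with the vertical, i.e. θ = 90° − 49° = 41° to the horizontal. Measuring y along the incline from the free-surface line, vertical depth h = y·sinθ with sinθ = 0.656059.
Along the incline, y_c = h_c/sinθ = 4.39832/0.656059 = 6.70415 m.
The centroid is at the centre, 0.41 m below the top of the plate, so the highest point sits at y_top = 6.70415 − 0.41 = 6.29415 m along the incline.

y_top ≈ 6.29 m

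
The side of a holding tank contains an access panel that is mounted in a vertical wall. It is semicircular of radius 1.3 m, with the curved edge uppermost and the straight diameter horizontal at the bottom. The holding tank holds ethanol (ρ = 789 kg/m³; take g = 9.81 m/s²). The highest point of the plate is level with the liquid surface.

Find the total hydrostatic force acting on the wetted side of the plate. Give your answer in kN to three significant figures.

γ = ρg = 789 × 9.81 / 1000 = 7.74009 kN/m³.
The centroid lies 4r/(3π) = 0.551737 m above the diameter, so r − 4r/(3π) = 1.3 − 0.551737 = 0.748263 m below the topmost point, so the centroid depth is h_c = 0.748263 m.
A = πr²/2 = π × 1.3²/2 = 2.65465 m².
Resultant F = γ·h_c·A = 7.74009 × 0.748263 × 2.65465 = 15.3747 kN.

F ≈ 15.4 kN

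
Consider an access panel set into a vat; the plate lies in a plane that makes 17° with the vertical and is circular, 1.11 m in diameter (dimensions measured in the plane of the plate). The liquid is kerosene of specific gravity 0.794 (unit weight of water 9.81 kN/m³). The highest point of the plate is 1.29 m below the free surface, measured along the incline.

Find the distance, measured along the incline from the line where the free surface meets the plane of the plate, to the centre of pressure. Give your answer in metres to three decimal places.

γ = 0.794 × 9.81 = 7.78914 kN/m³.
The plate makes 17° with the vertical, i.e. θ = 90° − 17° = 73° to the horizontal. Measuring y along the incline from the free-surface line, vertical depth h = y·sinθ with sinθ = 0.956305.
The centroid is at the centre, 0.555 m below the top of the plate, so y_c = 1.29 + 0.555 = 1.845 m and h_c = 1.845 × 0.956305 = 1.76438 m.
A = π(0.555)² = 0.967689 m².
Resultant F = γ·h_c·A = 7.78914 × 1.76438 × 0.967689 = 13.299 kN.
I_c = πr⁴/4 = π × 0.555⁴/4 = 0.0745181 m⁴.
Centre of pressure: y_p = y_c + I_c/(y_c·A) = 1.845 + 0.0745181/(1.845 × 0.967689) = 1.845 + 0.0417378 = 1.88674 m along the plane.

y_p = 1.887 m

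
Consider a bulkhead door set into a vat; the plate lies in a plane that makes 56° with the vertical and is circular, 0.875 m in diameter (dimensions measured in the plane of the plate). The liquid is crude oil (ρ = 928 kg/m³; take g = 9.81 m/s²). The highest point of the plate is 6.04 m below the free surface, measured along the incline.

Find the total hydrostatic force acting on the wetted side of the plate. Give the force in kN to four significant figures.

F ≈ 19.83 kN

γ = ρg = 928 × 9.81 / 1000 = 9.10368 kN/m³.
The plate makes 56° with the vertical, i.e. θ = 90° − 56° = 34° to the horizontal. Measuring y along the incline from the free-surface line, vertical depth h = y·sinθ with sinθ = 0.559193.
The centroid is at the centre, 0.4375 m below the top of the plate, so y_c = 6.04 + 0.4375 = 6.4775 m and h_c = 6.4775 × 0.559193 = 3.62217 m.
A = π(0.4375)² = 0.60132 m².
Resultant F = γ·h_c·A = 9.10368 × 3.62217 × 0.60132 = 19.8286 kN.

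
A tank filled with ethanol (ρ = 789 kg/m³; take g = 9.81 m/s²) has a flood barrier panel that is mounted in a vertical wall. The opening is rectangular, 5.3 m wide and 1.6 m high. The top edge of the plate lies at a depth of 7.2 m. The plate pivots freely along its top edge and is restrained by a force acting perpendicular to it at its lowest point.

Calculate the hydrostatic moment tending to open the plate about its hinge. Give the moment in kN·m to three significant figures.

M ≈ 434 kN·m

γ = ρg = 789 × 9.81 / 1000 = 7.74009 kN/m³.
The centroid lies 1.6/2 = 0.8 m below the top edge, so the centroid depth is h_c = 7.2 + 0.8 = 8 m.
A = 5.3 × 1.6 = 8.48 m².
Resultant F = γ·h_c·A = 7.74009 × 8 × 8.48 = 525.088 kN.
I_c = b·h³/12 = 5.3 × 1.6³/12 = 1.80907 m⁴.
Centre of pressure: y_p = y_c + I_c/(y_c·A) = 8 + 1.80907/(8 × 8.48) = 8 + 0.0266667 = 8.02667 m along the plane.
The resultant acts 0.8 + 0.0266667 = 0.826667 m (along the plate) below the hinge at the top edge, so the moment about the hinge is M = F × 0.826667 = 525.088 × 0.826667 = 434.073 kN·m.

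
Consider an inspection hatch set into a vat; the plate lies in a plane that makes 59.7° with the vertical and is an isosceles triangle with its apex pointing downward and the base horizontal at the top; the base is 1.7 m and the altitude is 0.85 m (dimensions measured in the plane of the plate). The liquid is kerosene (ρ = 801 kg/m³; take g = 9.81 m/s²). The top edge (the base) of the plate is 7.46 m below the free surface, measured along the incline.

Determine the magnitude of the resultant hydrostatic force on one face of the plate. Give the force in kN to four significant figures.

γ = ρg = 801 × 9.81 / 1000 = 7.85781 kN/m³.
The plate makes 59.7° with the vertical, i.e. θ = 90° − 59.7° = 30.3° to the horizontal. Measuring y along the incline from the free-surface line, vertical depth h = y·sinθ with sinθ = 0.504528.
With the apex down, the centroid sits h/3 = 0.85/3 = 0.283333 m below the base (the top edge), so y_c = 7.46 + 0.283333 = 7.74333 m and h_c = 7.74333 × 0.504528 = 3.90673 m.
A = ½ × 1.7 × 0.85 = 0.7225 m².
Resultant F = γ·h_c·A = 7.85781 × 3.90673 × 0.7225 = 22.1796 kN.

F ≈ 22.18 kN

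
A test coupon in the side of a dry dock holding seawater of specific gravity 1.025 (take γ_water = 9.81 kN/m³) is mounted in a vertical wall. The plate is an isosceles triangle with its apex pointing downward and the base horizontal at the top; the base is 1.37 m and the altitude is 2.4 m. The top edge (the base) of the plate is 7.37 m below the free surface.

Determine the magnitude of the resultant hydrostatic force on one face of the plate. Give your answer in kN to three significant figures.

γ = 1.025 × 9.81 = 10.05525 kN/m³.
With the apex down, the centroid sits h/3 = 2.4/3 = 0.8 m below the base (the top edge), so the centroid depth is h_c = 7.37 + 0.8 = 8.17 m.
A = ½ × 1.37 × 2.4 = 1.644 m².
Resultant F = γ·h_c·A = 10.05525 × 8.17 × 1.644 = 135.057 kN.

F ≈ 135 kN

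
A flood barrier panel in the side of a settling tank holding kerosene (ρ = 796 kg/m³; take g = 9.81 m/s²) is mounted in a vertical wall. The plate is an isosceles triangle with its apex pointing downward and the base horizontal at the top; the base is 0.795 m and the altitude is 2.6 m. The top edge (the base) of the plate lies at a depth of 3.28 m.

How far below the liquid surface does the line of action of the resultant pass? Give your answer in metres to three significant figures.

γ = ρg = 796 × 9.81 / 1000 = 7.80876 kN/m³.
With the apex down, the centroid sits h/3 = 2.6/3 = 0.866667 m below the base (the top edge), so the centroid depth is h_c = 3.28 + 0.866667 = 4.14667 m.
A = ½ × 0.795 × 2.6 = 1.0335 m².
Resultant F = γ·h_c·A = 7.80876 × 4.14667 × 1.0335 = 33.4651 kN.
I_c = b·h³/36 = 0.795 × 2.6³/36 = 0.388137 m⁴.
Centre of pressure: y_p = y_c + I_c/(y_c·A) = 4.14667 + 0.388137/(4.14667 × 1.0335) = 4.14667 + 0.0905681 = 4.23724 m along the plane.

h_p = 4.24 m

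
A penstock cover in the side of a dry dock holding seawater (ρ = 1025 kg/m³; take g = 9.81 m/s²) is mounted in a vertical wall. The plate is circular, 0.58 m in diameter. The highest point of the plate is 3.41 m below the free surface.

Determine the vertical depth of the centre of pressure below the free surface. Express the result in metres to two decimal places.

γ = ρg = 1025 × 9.81 / 1000 = 10.05525 kN/m³.
The centroid is at the centre, 0.29 m below the top of the plate, so the centroid depth is h_c = 3.41 + 0.29 = 3.7 m.
A = π(0.29)² = 0.264208 m².
Resultant F = γ·h_c·A = 10.05525 × 3.7 × 0.264208 = 9.82971 kN.
I_c = πr⁴/4 = π × 0.29⁴/4 = 0.00555497 m⁴.
Centre of pressure: y_p = y_c + I_c/(y_c·A) = 3.7 + 0.00555497/(3.7 × 0.264208) = 3.7 + 0.00568243 = 3.70568 m along the plane.

h_p = 3.71 m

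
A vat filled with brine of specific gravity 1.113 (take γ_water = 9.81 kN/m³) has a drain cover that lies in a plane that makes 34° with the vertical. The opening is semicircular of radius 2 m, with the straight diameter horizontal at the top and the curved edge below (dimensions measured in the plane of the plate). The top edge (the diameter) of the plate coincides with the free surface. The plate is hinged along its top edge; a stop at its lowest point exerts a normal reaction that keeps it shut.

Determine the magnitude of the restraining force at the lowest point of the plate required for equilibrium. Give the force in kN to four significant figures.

P ≈ 28.44 kN

γ = 1.113 × 9.81 = 10.91853 kN/m³.
The plate makes 34° with the vertical, i.e. θ = 90° − 34° = 56° to the horizontal. Measuring y along the incline from the free-surface line, vertical depth h = y·sinθ with sinθ = 0.829038.
The centroid of a semicircle lies 4r/(3π) = 0.848826 m from the diameter, here below the top edge, so y_c = 0.848826 m and h_c = 0.848826 × 0.829038 = 0.703709 m.
A = πr²/2 = π × 2²/2 = 6.28319 m².
Resultant F = γ·h_c·A = 10.91853 × 0.703709 × 6.28319 = 48.2767 kN.
I_c = (π/8 − 8/(9π))·r⁴ = 0.109757 × 2⁴ = 1.75611 m⁴.
Centre of pressure: y_p = y_c + I_c/(y_c·A) = 0.848826 + 1.75611/(0.848826 × 6.28319) = 0.848826 + 0.329271 = 1.1781 m along the plane.
The resultant acts 0.848826 + 0.329271 = 1.1781 m (along the plate) below the hinge at the top edge, so the moment about the hinge is M = F × 1.1781 = 48.2767 × 1.1781 = 56.8748 kN·m.
A normal force at the bottom, 2 m from the hinge, must supply this moment: P = 56.8748/2 = 28.4374 kN.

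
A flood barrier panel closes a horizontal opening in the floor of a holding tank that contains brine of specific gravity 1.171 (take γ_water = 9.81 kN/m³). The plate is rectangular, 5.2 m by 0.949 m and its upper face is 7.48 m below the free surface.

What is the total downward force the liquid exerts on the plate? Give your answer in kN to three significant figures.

F ≈ 424 kN

γ = 1.171 × 9.81 = 11.48751 kN/m³.
The plate is horizontal, so pressure is uniform at p = γ·h = 11.48751 × 7.48 = 85.9266 kN/m².
A = 5.2 × 0.949 = 4.9348 m².
F = p·A = 85.9266 × 4.9348 = 424.031 kN.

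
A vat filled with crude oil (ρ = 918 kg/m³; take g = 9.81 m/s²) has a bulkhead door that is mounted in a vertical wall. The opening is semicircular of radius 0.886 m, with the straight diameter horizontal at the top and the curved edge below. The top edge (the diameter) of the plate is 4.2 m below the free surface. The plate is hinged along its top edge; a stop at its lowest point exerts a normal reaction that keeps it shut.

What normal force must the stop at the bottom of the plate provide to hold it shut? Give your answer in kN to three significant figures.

P ≈ 22.3 kN

γ = ρg = 918 × 9.81 / 1000 = 9.00558 kN/m³.
The centroid of a semicircle lies 4r/(3π) = 0.37603 m from the diameter, here below the top edge, so the centroid depth is h_c = 4.2 + 0.37603 = 4.57603 m.
A = πr²/2 = π × 0.886²/2 = 1.23307 m².
Resultant F = γ·h_c·A = 9.00558 × 4.57603 × 1.23307 = 50.8146 kN.
I_c = (π/8 − 8/(9π))·r⁴ = 0.109757 × 0.886⁴ = 0.0676343 m⁴.
Centre of pressure: y_p = y_c + I_c/(y_c·A) = 4.57603 + 0.0676343/(4.57603 × 1.23307) = 4.57603 + 0.0119864 = 4.58802 m along the plane.
The resultant acts 0.37603 + 0.0119864 = 0.388016 m (along the plate) below the hinge at the top edge, so the moment about the hinge is M = F × 0.388016 = 50.8146 × 0.388016 = 19.7169 kN·m.
A normal force at the bottom, 0.886 m from the hinge, must supply this moment: P = 19.7169/0.886 = 22.2538 kN.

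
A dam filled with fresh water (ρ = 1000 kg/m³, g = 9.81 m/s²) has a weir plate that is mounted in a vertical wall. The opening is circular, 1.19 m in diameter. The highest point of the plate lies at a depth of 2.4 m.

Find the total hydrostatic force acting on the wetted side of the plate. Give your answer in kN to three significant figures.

γ = ρg = 1000 × 9.81 = 9810 N/m³ = 9.81 kN/m³.
The centroid is at the centre, 0.595 m below the top of the plate, so the centroid depth is h_c = 2.4 + 0.595 = 2.995 m.
A = π(0.595)² = 1.1122 m².
Resultant F = γ·h_c·A = 9.81 × 2.995 × 1.1122 = 32.6775 kN.

F ≈ 32.7 kN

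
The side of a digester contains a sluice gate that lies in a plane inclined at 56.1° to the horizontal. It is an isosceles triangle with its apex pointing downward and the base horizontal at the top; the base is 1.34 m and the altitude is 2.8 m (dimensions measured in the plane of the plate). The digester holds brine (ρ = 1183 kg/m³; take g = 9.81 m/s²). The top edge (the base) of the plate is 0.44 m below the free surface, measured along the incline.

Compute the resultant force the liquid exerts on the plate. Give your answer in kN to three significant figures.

γ = ρg = 1183 × 9.81 / 1000 = 11.60523 kN/m³.
Let θ = 56.1° be the plate's angle to the horizontal; measure y along the incline from where the plane meets the free surface. Vertical depth h = y·sinθ with sinθ = 0.830012.
With the apex down, the centroid sits h/3 = 2.8/3 = 0.933333 m below the base (the top edge), so y_c = 0.44 + 0.933333 = 1.37333 m and h_c = 1.37333 × 0.830012 = 1.13988 m.
A = ½ × 1.34 × 2.8 = 1.876 m².
Resultant F = γ·h_c·A = 11.60523 × 1.13988 × 1.876 = 24.8168 kN.

F ≈ 24.8 kN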